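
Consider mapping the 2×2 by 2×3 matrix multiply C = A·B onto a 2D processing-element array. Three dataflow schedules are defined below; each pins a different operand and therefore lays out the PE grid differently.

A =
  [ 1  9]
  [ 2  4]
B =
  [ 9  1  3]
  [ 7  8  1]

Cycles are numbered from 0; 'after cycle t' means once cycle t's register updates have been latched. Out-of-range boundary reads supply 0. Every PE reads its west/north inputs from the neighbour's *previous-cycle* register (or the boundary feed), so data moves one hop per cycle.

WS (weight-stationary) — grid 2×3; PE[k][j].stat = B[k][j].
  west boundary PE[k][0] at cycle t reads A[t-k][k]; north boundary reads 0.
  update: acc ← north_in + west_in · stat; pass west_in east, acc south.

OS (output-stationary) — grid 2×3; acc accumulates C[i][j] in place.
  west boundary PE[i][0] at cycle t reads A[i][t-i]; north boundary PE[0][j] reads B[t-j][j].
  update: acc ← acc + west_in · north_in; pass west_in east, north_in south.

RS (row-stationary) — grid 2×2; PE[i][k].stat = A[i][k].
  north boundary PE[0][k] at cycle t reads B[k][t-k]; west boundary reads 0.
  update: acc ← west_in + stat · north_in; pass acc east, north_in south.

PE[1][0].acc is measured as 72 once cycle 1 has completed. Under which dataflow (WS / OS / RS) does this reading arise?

dataflow = WS

WS [2×3] PE[1][0] across cycles:
  after 0 — PE[1][0] acc=0, pass-E 0, pass-S 0
  after 1 — PE[1][0] acc=72, pass-E 9, pass-S 72
OS [2×3] PE[1][0] across cycles:
  after 0 — PE[1][0] acc=0, pass-E 0, pass-S 0
  after 1 — PE[1][0] acc=18, pass-E 2, pass-S 9
RS [2×2] PE[1][0] across cycles:
  after 0 — PE[1][0] acc=0, pass-E 0, pass-S 0
  after 1 — PE[1][0] acc=18, pass-E 18, pass-S 9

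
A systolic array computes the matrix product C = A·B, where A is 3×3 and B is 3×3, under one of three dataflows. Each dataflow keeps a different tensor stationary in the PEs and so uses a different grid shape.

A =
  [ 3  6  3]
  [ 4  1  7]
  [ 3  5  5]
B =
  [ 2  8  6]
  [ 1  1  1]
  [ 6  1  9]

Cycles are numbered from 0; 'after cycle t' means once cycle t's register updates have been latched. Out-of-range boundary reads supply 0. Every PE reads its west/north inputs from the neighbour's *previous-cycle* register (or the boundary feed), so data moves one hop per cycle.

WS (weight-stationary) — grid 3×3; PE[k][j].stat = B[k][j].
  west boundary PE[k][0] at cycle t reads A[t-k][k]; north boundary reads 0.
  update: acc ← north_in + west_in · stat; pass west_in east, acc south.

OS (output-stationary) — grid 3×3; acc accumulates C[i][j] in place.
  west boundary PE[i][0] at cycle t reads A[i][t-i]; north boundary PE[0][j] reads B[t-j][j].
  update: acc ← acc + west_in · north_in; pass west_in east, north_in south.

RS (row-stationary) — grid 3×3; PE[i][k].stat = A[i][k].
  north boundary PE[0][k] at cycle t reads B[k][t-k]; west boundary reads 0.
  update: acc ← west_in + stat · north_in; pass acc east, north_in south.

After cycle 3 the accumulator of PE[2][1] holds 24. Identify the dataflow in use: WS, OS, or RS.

— WS: 3×3; PE[2][1] trace:
  0: (2,1).acc=0  regs=<0,0>
  1: (2,1).acc=0  regs=<0,0>
  2: (2,1).acc=0  regs=<0,0>
  3: (2,1).acc=33  regs=<3,33>
— OS: 3×3; PE[2][1] trace:
  0: (2,1).acc=0  regs=<0,0>
  1: (2,1).acc=0  regs=<0,0>
  2: (2,1).acc=0  regs=<0,0>
  3: (2,1).acc=24  regs=<3,8>
— RS: 3×3; PE[2][1] trace:
  0: (2,1).acc=0  regs=<0,0>
  1: (2,1).acc=0  regs=<0,0>
  2: (2,1).acc=0  regs=<0,0>
  3: (2,1).acc=11  regs=<11,1>

dataflow = OS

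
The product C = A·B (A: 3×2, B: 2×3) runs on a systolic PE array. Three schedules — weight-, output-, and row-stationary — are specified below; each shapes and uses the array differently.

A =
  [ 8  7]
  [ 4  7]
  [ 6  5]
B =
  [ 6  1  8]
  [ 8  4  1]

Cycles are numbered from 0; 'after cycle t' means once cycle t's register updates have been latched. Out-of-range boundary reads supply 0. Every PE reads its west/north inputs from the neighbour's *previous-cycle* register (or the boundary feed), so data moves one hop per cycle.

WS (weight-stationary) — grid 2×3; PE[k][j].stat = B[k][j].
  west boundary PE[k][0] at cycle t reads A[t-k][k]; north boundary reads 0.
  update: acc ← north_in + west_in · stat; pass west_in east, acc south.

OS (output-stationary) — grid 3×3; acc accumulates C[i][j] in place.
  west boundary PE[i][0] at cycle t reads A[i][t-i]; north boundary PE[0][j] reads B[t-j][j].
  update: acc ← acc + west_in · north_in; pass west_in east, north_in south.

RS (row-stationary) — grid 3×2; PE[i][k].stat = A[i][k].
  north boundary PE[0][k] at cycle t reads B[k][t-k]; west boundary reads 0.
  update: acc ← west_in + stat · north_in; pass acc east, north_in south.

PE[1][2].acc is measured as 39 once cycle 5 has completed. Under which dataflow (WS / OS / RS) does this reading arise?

— WS: 2×3; PE[1][2] trace:
  @0  [1,2]  acc 0  |  →0  ↓0
  @1  [1,2]  acc 0  |  →0  ↓0
  @2  [1,2]  acc 0  |  →0  ↓0
  @3  [1,2]  acc 71  |  →7  ↓71
  @4  [1,2]  acc 39  |  →7  ↓39
  @5  [1,2]  acc 53  |  →5  ↓53
— OS: 3×3; PE[1][2] trace:
  @0  [1,2]  acc 0  |  →0  ↓0
  @1  [1,2]  acc 0  |  →0  ↓0
  @2  [1,2]  acc 0  |  →0  ↓0
  @3  [1,2]  acc 32  |  →4  ↓8
  @4  [1,2]  acc 39  |  →7  ↓1
  @5  [1,2]  acc 39  |  →0  ↓0
RS: PE[1][2] is outside its 3×2 grid.

dataflow = OS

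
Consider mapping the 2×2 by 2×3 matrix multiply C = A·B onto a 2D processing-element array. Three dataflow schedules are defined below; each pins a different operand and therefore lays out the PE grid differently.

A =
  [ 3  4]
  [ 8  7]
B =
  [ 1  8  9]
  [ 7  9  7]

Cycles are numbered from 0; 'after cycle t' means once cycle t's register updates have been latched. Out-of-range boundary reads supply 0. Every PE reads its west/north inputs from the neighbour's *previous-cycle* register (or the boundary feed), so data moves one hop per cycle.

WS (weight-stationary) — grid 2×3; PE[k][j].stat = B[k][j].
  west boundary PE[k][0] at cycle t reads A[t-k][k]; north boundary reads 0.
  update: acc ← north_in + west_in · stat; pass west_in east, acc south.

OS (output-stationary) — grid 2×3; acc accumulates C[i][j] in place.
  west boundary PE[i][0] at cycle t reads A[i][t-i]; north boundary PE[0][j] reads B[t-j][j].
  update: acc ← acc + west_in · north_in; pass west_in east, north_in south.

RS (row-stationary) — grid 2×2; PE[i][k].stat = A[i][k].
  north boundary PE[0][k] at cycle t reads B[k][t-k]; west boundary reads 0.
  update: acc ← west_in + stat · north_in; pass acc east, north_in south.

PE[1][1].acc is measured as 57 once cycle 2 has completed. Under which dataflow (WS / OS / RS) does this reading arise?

Under WS (2×3), PE[1][1]:
  0: (1,1).acc=0  regs=<0,0>
  1: (1,1).acc=0  regs=<0,0>
  2: (1,1).acc=60  regs=<4,60>
Under OS (2×3), PE[1][1]:
  0: (1,1).acc=0  regs=<0,0>
  1: (1,1).acc=0  regs=<0,0>
  2: (1,1).acc=64  regs=<8,8>
Under RS (2×2), PE[1][1]:
  0: (1,1).acc=0  regs=<0,0>
  1: (1,1).acc=0  regs=<0,0>
  2: (1,1).acc=57  regs=<57,7>

dataflow = RS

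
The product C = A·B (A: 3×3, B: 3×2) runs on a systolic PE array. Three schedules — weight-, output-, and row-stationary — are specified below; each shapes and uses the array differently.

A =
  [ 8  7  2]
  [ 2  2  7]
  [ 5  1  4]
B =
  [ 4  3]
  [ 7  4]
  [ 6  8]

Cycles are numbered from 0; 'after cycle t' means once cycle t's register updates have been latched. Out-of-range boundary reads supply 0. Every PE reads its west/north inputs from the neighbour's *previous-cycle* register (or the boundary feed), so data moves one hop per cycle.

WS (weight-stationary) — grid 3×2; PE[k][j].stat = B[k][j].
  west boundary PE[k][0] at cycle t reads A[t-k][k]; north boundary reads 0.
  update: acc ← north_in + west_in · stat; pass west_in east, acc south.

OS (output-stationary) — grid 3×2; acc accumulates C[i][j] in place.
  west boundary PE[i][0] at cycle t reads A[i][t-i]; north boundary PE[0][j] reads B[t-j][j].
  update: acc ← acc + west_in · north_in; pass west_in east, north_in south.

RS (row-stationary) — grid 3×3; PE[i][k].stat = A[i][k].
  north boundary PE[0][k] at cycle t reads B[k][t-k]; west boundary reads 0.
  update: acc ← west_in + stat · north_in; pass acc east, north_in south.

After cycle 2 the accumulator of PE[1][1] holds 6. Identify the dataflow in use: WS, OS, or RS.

dataflow = OS

WS (3×2 grid), PE[1][1]:
  step 0 · PE1,1: acc=0; fwd→0 fwd↓0
  step 1 · PE1,1: acc=0; fwd→0 fwd↓0
  step 2 · PE1,1: acc=52; fwd→7 fwd↓52
OS (3×2 grid), PE[1][1]:
  step 0 · PE1,1: acc=0; fwd→0 fwd↓0
  step 1 · PE1,1: acc=0; fwd→0 fwd↓0
  step 2 · PE1,1: acc=6; fwd→2 fwd↓3
RS (3×3 grid), PE[1][1]:
  step 0 · PE1,1: acc=0; fwd→0 fwd↓0
  step 1 · PE1,1: acc=0; fwd→0 fwd↓0
  step 2 · PE1,1: acc=22; fwd→22 fwd↓7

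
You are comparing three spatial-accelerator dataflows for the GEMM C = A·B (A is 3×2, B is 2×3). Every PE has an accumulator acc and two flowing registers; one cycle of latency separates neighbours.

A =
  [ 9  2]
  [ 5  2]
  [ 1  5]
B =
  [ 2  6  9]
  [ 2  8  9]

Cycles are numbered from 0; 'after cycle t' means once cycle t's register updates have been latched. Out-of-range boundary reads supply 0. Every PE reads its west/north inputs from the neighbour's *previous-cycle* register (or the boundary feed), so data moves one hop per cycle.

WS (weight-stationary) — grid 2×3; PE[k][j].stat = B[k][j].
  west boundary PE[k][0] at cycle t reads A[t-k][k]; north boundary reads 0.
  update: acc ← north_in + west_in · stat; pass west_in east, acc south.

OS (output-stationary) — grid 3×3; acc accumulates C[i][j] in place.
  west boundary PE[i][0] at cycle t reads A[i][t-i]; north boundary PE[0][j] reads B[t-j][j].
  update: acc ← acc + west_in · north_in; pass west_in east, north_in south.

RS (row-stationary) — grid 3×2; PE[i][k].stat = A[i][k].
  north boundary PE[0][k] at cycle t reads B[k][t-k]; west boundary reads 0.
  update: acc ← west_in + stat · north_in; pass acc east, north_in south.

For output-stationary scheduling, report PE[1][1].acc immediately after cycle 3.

OS 3×3: PE[1][1] cycle-by-cycle (with neighbour feeds):
  c0 r0c1: 0 / 0 / 0
  c0 r1c0: 0 / 0 / 0
  c0 r1c1: 0 / 0 / 0
  c1 r0c1: 54 / 9 / 6
  c1 r1c0: 10 / 5 / 2
  c1 r1c1: 0 / 0 / 0
  c2 r0c1: 70 / 2 / 8
  c2 r1c0: 14 / 2 / 2
  c2 r1c1: 30 / 5 / 6
  c3 r0c1: 70 / 0 / 0
  c3 r1c0: 14 / 0 / 0
  c3 r1c1: 46 / 2 / 8

PE[1][1].acc = 46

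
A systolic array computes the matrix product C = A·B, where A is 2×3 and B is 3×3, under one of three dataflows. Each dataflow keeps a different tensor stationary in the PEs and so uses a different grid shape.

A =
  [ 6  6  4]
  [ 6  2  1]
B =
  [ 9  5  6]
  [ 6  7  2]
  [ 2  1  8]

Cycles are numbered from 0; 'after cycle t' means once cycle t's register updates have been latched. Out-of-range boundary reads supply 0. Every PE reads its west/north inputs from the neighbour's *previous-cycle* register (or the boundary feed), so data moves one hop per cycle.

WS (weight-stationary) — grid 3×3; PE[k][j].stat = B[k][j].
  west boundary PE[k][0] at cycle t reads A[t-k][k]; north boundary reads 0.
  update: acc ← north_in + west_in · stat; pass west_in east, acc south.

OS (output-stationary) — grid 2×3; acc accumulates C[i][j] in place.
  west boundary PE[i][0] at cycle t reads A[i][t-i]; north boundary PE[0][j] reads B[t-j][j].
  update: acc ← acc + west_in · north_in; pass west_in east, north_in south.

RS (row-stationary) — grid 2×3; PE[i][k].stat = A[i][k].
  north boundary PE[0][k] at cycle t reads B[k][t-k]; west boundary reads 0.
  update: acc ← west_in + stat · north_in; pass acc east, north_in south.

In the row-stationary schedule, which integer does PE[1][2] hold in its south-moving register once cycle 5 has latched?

Tracing RS — 2×3 array, target PE[1][2]:
  cycle 0: PE[0][2] → acc 0, east 0, south 0
  cycle 0: PE[1][1] → acc 0, east 0, south 0
  cycle 0: PE[1][2] → acc 0, east 0, south 0
  cycle 1: PE[0][2] → acc 0, east 0, south 0
  cycle 1: PE[1][1] → acc 0, east 0, south 0
  cycle 1: PE[1][2] → acc 0, east 0, south 0
  cycle 2: PE[0][2] → acc 98, east 98, south 2
  cycle 2: PE[1][1] → acc 66, east 66, south 6
  cycle 2: PE[1][2] → acc 0, east 0, south 0
  cycle 3: PE[0][2] → acc 76, east 76, south 1
  cycle 3: PE[1][1] → acc 44, east 44, south 7
  cycle 3: PE[1][2] → acc 68, east 68, south 2
  cycle 4: PE[0][2] → acc 80, east 80, south 8
  cycle 4: PE[1][1] → acc 40, east 40, south 2
  cycle 4: PE[1][2] → acc 45, east 45, south 1
  cycle 5: PE[0][2] → acc 0, east 0, south 0
  cycle 5: PE[1][1] → acc 0, east 0, south 0
  cycle 5: PE[1][2] → acc 48, east 48, south 8

register = 8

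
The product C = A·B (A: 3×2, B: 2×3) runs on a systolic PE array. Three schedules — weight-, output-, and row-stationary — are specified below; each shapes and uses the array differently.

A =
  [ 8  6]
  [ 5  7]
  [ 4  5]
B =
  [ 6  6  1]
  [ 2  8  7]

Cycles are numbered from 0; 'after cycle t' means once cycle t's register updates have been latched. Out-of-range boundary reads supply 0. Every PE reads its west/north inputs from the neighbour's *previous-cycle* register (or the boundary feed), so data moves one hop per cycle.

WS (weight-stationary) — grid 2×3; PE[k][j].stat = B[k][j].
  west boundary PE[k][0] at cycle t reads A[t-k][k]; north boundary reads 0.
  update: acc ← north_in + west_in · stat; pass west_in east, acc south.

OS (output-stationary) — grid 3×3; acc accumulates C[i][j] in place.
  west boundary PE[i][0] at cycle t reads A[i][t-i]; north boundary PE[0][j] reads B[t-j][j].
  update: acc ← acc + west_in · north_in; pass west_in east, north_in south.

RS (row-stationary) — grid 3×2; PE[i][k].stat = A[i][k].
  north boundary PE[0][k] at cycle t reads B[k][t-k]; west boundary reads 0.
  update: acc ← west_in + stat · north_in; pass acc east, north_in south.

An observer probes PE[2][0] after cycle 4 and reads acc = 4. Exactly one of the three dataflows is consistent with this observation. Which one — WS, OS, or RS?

WS: PE[2][0] is outside its 2×3 grid.
— OS: 3×3; PE[2][0] trace:
  after 0 — PE[2][0] acc=0, pass-E 0, pass-S 0
  after 1 — PE[2][0] acc=0, pass-E 0, pass-S 0
  after 2 — PE[2][0] acc=24, pass-E 4, pass-S 6
  after 3 — PE[2][0] acc=34, pass-E 5, pass-S 2
  after 4 — PE[2][0] acc=34, pass-E 0, pass-S 0
— RS: 3×2; PE[2][0] trace:
  after 0 — PE[2][0] acc=0, pass-E 0, pass-S 0
  after 1 — PE[2][0] acc=0, pass-E 0, pass-S 0
  after 2 — PE[2][0] acc=24, pass-E 24, pass-S 6
  after 3 — PE[2][0] acc=24, pass-E 24, pass-S 6
  after 4 — PE[2][0] acc=4, pass-E 4, pass-S 1

dataflow = RS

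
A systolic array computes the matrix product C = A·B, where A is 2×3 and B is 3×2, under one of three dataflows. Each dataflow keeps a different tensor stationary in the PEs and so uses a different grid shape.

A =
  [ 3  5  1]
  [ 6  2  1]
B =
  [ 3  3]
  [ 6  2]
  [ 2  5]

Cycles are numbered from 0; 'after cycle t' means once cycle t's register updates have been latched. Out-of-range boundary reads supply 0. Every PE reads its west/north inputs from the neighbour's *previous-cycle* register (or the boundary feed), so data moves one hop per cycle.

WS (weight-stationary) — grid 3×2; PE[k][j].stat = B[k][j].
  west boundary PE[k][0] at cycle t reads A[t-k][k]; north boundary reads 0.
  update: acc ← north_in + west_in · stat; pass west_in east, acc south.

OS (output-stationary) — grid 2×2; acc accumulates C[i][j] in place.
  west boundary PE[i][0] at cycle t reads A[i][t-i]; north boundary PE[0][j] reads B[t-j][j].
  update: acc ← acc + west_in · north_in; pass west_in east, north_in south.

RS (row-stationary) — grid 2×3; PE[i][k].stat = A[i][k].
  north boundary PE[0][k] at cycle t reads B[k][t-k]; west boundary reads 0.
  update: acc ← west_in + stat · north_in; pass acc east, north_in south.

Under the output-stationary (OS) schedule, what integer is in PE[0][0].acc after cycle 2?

PE[0][0].acc = 41

OS 2×2: PE[0][0] cycle-by-cycle (with neighbour feeds):
  0: (0,0).acc=9  regs=<3,3>
  1: (0,0).acc=39  regs=<5,6>
  2: (0,0).acc=41  regs=<1,2>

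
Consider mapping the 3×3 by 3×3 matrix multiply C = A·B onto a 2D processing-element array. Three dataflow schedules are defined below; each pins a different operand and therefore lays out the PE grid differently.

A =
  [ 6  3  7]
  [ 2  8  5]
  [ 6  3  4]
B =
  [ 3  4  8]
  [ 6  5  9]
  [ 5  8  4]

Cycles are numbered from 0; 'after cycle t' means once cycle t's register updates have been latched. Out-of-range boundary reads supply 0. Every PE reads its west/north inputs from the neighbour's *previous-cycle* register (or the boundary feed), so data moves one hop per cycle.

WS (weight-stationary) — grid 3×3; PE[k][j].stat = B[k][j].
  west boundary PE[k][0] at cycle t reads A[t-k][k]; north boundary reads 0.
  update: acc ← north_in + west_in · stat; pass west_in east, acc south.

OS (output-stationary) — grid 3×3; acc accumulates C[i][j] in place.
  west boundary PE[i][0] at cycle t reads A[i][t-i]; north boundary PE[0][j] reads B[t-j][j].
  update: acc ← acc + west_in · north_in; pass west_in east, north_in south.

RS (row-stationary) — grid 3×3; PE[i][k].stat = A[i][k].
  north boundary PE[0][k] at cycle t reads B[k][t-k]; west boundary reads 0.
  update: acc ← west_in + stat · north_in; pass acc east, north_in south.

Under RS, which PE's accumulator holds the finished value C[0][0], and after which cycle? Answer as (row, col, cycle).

(row, col, cycle) = (0, 2, 2)

RS: C[0][0] accumulates in PE[0][2]:
  cycle 0: PE[0][2] → acc 0, east 0, south 0
  cycle 1: PE[0][2] → acc 0, east 0, south 0
  cycle 2: PE[0][2] → acc 71, east 71, south 5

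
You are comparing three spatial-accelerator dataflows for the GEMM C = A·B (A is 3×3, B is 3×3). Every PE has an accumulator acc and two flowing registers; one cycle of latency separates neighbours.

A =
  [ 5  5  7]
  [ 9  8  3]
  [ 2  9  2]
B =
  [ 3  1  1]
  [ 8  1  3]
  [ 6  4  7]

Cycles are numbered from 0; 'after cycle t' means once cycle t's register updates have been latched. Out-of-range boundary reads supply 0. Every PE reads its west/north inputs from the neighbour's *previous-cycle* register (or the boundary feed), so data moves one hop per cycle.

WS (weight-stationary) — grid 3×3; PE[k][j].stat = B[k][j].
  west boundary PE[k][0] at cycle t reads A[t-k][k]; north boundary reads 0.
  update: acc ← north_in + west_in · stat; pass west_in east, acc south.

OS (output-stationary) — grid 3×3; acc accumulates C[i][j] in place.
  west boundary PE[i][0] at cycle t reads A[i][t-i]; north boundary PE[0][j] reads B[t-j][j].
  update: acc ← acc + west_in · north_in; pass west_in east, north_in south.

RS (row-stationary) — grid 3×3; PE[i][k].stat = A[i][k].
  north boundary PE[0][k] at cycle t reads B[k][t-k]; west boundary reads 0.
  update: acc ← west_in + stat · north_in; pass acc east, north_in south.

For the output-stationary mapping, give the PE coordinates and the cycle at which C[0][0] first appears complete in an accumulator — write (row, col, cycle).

Under OS, C[0][0] lands at PE[0][0]:
  c0 r0c0: 15 / 5 / 3
  c1 r0c0: 55 / 5 / 8
  c2 r0c0: 97 / 7 / 6

(row, col, cycle) = (0, 0, 2)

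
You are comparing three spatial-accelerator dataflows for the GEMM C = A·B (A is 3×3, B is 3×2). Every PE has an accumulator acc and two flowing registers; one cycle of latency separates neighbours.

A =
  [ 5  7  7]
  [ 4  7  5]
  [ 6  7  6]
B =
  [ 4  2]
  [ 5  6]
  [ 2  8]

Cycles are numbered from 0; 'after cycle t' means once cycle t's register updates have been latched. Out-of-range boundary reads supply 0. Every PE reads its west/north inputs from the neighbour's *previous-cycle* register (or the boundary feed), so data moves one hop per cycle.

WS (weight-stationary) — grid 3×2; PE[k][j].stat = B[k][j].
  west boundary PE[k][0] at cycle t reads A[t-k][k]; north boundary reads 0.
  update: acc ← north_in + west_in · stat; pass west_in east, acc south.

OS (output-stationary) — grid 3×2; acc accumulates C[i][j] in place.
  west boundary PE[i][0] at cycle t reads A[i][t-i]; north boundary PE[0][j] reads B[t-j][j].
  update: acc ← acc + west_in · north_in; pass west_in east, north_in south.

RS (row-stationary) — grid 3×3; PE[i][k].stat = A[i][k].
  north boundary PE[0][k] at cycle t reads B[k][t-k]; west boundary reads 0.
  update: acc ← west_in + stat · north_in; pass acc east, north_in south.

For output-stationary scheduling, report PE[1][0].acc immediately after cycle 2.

PE[1][0].acc = 51

OS on a 3×2 grid — tracing PE[1][0] and its feeders:
  0: (0,0).acc=20  regs=<5,4>
  0: (1,0).acc=0  regs=<0,0>
  1: (0,0).acc=55  regs=<7,5>
  1: (1,0).acc=16  regs=<4,4>
  2: (0,0).acc=69  regs=<7,2>
  2: (1,0).acc=51  regs=<7,5>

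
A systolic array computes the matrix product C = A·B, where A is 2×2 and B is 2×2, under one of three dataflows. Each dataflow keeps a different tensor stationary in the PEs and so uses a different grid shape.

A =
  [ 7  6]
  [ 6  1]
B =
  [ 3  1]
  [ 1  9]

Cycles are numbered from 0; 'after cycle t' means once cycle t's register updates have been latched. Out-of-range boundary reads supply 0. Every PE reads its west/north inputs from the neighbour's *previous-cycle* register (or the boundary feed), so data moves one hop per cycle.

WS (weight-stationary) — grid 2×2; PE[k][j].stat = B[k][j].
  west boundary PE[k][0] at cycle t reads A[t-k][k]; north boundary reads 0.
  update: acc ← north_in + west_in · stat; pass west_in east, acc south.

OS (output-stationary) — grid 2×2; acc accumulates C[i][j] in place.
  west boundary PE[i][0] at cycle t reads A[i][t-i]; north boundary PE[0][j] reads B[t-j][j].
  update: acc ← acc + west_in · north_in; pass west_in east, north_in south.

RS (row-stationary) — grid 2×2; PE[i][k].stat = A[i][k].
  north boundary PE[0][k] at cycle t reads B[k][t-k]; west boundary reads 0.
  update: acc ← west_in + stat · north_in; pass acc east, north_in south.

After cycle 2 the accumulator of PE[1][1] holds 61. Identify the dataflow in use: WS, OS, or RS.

dataflow = WS

Under WS (2×2), PE[1][1]:
  0: (1,1).acc=0  regs=<0,0>
  1: (1,1).acc=0  regs=<0,0>
  2: (1,1).acc=61  regs=<6,61>
Under OS (2×2), PE[1][1]:
  0: (1,1).acc=0  regs=<0,0>
  1: (1,1).acc=0  regs=<0,0>
  2: (1,1).acc=6  regs=<6,1>
Under RS (2×2), PE[1][1]:
  0: (1,1).acc=0  regs=<0,0>
  1: (1,1).acc=0  regs=<0,0>
  2: (1,1).acc=19  regs=<19,1>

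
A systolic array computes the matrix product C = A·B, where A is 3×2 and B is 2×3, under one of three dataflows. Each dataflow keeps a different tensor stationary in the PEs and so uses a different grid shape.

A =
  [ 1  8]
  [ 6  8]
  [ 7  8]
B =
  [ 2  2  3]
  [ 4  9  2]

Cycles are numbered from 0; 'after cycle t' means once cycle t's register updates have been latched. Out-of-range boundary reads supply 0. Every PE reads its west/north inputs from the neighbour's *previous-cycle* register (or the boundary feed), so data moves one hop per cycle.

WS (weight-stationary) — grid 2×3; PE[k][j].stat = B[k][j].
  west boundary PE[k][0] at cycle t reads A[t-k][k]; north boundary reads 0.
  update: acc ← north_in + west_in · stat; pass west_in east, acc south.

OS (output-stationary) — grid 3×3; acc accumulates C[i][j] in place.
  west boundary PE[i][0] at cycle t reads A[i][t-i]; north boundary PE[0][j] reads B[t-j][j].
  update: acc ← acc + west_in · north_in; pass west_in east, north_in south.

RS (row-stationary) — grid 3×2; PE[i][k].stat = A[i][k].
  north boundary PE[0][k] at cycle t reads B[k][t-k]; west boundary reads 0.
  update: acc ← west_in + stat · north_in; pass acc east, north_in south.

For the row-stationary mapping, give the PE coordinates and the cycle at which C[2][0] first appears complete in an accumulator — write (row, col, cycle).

RS — PE[2][1] is where C[2][0] collects:
  cycle 0: PE[2][1] → acc 0, east 0, south 0
  cycle 1: PE[2][1] → acc 0, east 0, south 0
  cycle 2: PE[2][1] → acc 0, east 0, south 0
  cycle 3: PE[2][1] → acc 46, east 46, south 4

(row, col, cycle) = (2, 1, 3)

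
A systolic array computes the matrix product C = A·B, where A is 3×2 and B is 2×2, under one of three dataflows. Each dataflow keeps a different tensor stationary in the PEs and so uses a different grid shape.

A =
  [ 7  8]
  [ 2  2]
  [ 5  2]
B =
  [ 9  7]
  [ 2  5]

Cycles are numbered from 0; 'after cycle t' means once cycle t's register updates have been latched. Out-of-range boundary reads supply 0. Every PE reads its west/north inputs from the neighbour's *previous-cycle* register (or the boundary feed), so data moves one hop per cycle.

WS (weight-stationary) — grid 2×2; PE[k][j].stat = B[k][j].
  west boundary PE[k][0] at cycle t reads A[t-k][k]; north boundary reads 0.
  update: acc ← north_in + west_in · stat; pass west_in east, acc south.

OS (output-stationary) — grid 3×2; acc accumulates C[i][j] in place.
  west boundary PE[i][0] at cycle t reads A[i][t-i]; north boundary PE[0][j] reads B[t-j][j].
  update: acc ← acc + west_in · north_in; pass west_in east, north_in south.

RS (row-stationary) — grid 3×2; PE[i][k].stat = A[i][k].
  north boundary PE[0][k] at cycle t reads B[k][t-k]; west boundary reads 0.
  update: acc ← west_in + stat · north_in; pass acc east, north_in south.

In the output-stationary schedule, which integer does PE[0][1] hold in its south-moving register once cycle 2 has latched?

register = 5

OS (3×2). Following PE[0][1] plus its west/north inputs:
  step 0 · PE0,0: acc=63; fwd→7 fwd↓9
  step 0 · PE0,1: acc=0; fwd→0 fwd↓0
  step 1 · PE0,0: acc=79; fwd→8 fwd↓2
  step 1 · PE0,1: acc=49; fwd→7 fwd↓7
  step 2 · PE0,0: acc=79; fwd→0 fwd↓0
  step 2 · PE0,1: acc=89; fwd→8 fwd↓5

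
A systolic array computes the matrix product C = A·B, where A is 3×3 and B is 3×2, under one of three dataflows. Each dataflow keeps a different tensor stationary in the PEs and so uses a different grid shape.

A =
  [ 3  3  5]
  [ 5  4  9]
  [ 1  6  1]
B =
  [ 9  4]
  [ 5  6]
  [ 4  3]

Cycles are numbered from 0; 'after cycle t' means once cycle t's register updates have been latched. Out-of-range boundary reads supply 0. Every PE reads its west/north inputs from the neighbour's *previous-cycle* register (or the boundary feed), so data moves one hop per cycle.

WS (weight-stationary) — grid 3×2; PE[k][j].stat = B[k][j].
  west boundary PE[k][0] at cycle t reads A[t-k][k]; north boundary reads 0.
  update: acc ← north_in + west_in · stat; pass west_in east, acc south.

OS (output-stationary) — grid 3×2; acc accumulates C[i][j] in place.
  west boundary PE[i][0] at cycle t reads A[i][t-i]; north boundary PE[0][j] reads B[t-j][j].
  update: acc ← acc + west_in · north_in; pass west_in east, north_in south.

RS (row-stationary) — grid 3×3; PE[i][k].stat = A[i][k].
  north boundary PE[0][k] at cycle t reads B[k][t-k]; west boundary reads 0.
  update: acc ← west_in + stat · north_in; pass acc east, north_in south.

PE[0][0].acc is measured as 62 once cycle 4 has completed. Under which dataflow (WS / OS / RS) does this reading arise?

dataflow = OS

— WS: 3×2; PE[0][0] trace:
  0: (0,0).acc=27  regs=<3,27>
  1: (0,0).acc=45  regs=<5,45>
  2: (0,0).acc=9  regs=<1,9>
  3: (0,0).acc=0  regs=<0,0>
  4: (0,0).acc=0  regs=<0,0>
— OS: 3×2; PE[0][0] trace:
  0: (0,0).acc=27  regs=<3,9>
  1: (0,0).acc=42  regs=<3,5>
  2: (0,0).acc=62  regs=<5,4>
  3: (0,0).acc=62  regs=<0,0>
  4: (0,0).acc=62  regs=<0,0>
— RS: 3×3; PE[0][0] trace:
  0: (0,0).acc=27  regs=<27,9>
  1: (0,0).acc=12  regs=<12,4>
  2: (0,0).acc=0  regs=<0,0>
  3: (0,0).acc=0  regs=<0,0>
  4: (0,0).acc=0  regs=<0,0>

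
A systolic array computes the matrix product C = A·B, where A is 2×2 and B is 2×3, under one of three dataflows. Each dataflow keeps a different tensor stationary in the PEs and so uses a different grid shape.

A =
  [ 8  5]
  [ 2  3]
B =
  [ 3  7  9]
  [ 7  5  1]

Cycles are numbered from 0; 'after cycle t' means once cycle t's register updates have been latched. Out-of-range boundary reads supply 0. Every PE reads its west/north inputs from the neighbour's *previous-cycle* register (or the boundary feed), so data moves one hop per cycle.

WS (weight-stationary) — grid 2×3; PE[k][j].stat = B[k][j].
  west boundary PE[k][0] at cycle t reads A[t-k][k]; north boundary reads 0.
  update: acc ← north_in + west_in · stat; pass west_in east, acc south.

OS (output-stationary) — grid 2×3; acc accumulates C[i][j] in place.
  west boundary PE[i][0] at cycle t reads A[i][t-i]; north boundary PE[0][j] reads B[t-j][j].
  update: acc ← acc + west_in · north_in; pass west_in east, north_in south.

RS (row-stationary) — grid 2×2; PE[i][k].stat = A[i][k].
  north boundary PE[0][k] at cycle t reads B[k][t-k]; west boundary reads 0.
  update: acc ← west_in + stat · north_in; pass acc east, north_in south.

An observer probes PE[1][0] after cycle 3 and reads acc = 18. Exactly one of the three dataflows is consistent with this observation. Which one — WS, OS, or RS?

dataflow = RS

WS (2×3 grid), PE[1][0]:
  after 0 — PE[1][0] acc=0, pass-E 0, pass-S 0
  after 1 — PE[1][0] acc=59, pass-E 5, pass-S 59
  after 2 — PE[1][0] acc=27, pass-E 3, pass-S 27
  after 3 — PE[1][0] acc=0, pass-E 0, pass-S 0
OS (2×3 grid), PE[1][0]:
  after 0 — PE[1][0] acc=0, pass-E 0, pass-S 0
  after 1 — PE[1][0] acc=6, pass-E 2, pass-S 3
  after 2 — PE[1][0] acc=27, pass-E 3, pass-S 7
  after 3 — PE[1][0] acc=27, pass-E 0, pass-S 0
RS (2×2 grid), PE[1][0]:
  after 0 — PE[1][0] acc=0, pass-E 0, pass-S 0
  after 1 — PE[1][0] acc=6, pass-E 6, pass-S 3
  after 2 — PE[1][0] acc=14, pass-E 14, pass-S 7
  after 3 — PE[1][0] acc=18, pass-E 18, pass-S 9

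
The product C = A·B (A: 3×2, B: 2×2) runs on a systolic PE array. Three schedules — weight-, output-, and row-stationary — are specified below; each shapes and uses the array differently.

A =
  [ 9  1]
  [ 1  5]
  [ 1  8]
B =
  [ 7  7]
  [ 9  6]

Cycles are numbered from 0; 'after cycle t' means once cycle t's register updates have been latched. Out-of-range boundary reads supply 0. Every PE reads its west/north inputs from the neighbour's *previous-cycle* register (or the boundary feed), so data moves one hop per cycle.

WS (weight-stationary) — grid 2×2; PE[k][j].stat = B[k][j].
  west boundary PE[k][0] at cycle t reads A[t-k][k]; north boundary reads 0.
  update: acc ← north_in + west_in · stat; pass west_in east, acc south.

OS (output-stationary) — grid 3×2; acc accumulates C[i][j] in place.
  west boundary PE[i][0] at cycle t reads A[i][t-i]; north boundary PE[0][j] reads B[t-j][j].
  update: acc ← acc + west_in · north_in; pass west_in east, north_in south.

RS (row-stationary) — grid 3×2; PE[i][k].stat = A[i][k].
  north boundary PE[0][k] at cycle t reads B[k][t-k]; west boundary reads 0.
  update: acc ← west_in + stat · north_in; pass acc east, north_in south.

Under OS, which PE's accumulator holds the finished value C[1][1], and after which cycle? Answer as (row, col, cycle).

Under OS, C[1][1] lands at PE[1][1]:
  c0 r1c1: 0 / 0 / 0
  c1 r1c1: 0 / 0 / 0
  c2 r1c1: 7 / 1 / 7
  c3 r1c1: 37 / 5 / 6

(row, col, cycle) = (1, 1, 3)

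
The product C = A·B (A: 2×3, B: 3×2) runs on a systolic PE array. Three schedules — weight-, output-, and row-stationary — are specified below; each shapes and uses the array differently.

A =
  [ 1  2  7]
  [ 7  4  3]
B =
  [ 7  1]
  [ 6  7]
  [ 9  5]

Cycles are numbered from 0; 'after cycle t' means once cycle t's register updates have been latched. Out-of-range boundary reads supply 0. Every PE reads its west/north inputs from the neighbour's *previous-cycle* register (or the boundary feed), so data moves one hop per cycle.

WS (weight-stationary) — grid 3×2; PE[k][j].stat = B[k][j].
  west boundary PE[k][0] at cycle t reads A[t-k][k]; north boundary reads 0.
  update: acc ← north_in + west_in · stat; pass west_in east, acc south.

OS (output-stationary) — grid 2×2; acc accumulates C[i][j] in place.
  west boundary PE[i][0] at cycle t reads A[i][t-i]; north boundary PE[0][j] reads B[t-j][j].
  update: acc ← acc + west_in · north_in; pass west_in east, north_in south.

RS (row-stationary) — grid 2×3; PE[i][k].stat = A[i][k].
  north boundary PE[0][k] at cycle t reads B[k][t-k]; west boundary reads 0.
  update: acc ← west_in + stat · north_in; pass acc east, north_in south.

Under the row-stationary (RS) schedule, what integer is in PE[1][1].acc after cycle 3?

PE[1][1].acc = 35

RS on a 2×3 grid — tracing PE[1][1] and its feeders:
  0: (0,1).acc=0  regs=<0,0>
  0: (1,0).acc=0  regs=<0,0>
  0: (1,1).acc=0  regs=<0,0>
  1: (0,1).acc=19  regs=<19,6>
  1: (1,0).acc=49  regs=<49,7>
  1: (1,1).acc=0  regs=<0,0>
  2: (0,1).acc=15  regs=<15,7>
  2: (1,0).acc=7  regs=<7,1>
  2: (1,1).acc=73  regs=<73,6>
  3: (0,1).acc=0  regs=<0,0>
  3: (1,0).acc=0  regs=<0,0>
  3: (1,1).acc=35  regs=<35,7>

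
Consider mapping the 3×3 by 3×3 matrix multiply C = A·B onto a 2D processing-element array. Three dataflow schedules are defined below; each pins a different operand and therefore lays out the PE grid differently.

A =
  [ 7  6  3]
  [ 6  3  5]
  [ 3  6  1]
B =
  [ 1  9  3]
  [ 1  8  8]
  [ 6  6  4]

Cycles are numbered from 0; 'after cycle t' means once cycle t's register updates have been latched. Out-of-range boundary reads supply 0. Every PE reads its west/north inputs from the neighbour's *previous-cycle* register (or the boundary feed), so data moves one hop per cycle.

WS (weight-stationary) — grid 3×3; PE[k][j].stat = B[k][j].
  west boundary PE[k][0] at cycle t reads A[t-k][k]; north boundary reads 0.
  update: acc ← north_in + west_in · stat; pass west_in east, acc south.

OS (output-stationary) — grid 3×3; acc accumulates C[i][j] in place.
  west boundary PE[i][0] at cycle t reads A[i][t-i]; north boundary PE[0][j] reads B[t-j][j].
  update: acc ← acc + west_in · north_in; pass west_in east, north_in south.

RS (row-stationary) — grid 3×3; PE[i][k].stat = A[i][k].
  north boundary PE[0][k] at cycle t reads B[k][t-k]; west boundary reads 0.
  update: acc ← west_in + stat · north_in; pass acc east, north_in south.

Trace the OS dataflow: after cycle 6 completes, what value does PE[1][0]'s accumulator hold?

Tracing OS — 3×3 array, target PE[1][0]:
  t=0 PE[0][0]: acc=7 h=7 v=1
  t=0 PE[1][0]: acc=0 h=0 v=0
  t=1 PE[0][0]: acc=13 h=6 v=1
  t=1 PE[1][0]: acc=6 h=6 v=1
  t=2 PE[0][0]: acc=31 h=3 v=6
  t=2 PE[1][0]: acc=9 h=3 v=1
  t=3 PE[0][0]: acc=31 h=0 v=0
  t=3 PE[1][0]: acc=39 h=5 v=6
  t=4 PE[0][0]: acc=31 h=0 v=0
  t=4 PE[1][0]: acc=39 h=0 v=0
  t=5 PE[0][0]: acc=31 h=0 v=0
  t=5 PE[1][0]: acc=39 h=0 v=0
  t=6 PE[0][0]: acc=31 h=0 v=0
  t=6 PE[1][0]: acc=39 h=0 v=0

PE[1][0].acc = 39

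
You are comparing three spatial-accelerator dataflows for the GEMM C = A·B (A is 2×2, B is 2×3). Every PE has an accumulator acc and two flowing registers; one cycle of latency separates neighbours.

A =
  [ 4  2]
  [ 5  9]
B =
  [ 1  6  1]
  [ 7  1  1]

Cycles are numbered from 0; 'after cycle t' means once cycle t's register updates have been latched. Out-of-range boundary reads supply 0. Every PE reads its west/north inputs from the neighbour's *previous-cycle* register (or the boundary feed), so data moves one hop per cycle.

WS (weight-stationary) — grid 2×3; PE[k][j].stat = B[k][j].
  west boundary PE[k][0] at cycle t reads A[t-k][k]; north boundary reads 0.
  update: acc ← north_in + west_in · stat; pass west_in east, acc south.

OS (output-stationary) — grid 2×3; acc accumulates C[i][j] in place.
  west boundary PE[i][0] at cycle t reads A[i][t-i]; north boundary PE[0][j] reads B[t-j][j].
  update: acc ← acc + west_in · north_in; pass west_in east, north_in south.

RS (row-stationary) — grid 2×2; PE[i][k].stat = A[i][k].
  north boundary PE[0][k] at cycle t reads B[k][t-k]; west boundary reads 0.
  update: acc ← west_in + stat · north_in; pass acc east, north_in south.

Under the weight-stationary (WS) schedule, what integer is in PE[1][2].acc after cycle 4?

WS 2×3: PE[1][2] cycle-by-cycle (with neighbour feeds):
  [0] (0,2) acc=0 (h:0 v:0)
  [0] (1,1) acc=0 (h:0 v:0)
  [0] (1,2) acc=0 (h:0 v:0)
  [1] (0,2) acc=0 (h:0 v:0)
  [1] (1,1) acc=0 (h:0 v:0)
  [1] (1,2) acc=0 (h:0 v:0)
  [2] (0,2) acc=4 (h:4 v:4)
  [2] (1,1) acc=26 (h:2 v:26)
  [2] (1,2) acc=0 (h:0 v:0)
  [3] (0,2) acc=5 (h:5 v:5)
  [3] (1,1) acc=39 (h:9 v:39)
  [3] (1,2) acc=6 (h:2 v:6)
  [4] (0,2) acc=0 (h:0 v:0)
  [4] (1,1) acc=0 (h:0 v:0)
  [4] (1,2) acc=14 (h:9 v:14)

PE[1][2].acc = 14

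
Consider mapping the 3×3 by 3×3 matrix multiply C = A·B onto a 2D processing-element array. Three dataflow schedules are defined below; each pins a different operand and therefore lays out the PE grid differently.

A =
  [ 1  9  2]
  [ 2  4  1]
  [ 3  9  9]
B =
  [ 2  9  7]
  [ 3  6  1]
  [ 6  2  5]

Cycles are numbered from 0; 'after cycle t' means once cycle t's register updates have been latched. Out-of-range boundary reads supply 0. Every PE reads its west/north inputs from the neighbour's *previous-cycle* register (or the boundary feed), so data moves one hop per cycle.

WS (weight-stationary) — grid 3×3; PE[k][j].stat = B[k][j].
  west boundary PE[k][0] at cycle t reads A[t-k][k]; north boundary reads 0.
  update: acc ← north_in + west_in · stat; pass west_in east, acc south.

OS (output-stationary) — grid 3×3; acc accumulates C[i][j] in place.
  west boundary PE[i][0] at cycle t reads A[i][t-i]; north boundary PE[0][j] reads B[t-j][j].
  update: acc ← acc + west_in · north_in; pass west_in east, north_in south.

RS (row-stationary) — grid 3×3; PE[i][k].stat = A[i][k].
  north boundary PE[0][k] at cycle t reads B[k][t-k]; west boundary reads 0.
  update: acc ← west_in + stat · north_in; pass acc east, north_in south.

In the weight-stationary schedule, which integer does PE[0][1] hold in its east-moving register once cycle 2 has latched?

WS 3×3: PE[0][1] cycle-by-cycle (with neighbour feeds):
  step 0 · PE0,0: acc=2; fwd→1 fwd↓2
  step 0 · PE0,1: acc=0; fwd→0 fwd↓0
  step 1 · PE0,0: acc=4; fwd→2 fwd↓4
  step 1 · PE0,1: acc=9; fwd→1 fwd↓9
  step 2 · PE0,0: acc=6; fwd→3 fwd↓6
  step 2 · PE0,1: acc=18; fwd→2 fwd↓18

register = 2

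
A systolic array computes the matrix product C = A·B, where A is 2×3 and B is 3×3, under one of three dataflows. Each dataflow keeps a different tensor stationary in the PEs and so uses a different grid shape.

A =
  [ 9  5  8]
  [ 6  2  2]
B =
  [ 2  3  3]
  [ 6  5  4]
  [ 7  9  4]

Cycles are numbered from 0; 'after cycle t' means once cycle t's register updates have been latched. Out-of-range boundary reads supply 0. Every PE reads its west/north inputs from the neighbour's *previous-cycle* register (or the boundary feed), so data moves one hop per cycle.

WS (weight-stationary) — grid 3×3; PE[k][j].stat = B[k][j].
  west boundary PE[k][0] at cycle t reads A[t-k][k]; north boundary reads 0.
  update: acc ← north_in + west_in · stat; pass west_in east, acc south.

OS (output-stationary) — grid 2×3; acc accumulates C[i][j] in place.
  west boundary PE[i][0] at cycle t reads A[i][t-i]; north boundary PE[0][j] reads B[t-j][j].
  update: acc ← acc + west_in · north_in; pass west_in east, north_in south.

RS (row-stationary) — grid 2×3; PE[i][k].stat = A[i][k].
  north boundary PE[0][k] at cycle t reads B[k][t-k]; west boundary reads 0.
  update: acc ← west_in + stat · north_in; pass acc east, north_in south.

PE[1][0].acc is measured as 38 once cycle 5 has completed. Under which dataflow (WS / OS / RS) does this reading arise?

dataflow = OS

— WS: 3×3; PE[1][0] trace:
  @0  [1,0]  acc 0  |  →0  ↓0
  @1  [1,0]  acc 48  |  →5  ↓48
  @2  [1,0]  acc 24  |  →2  ↓24
  @3  [1,0]  acc 0  |  →0  ↓0
  @4  [1,0]  acc 0  |  →0  ↓0
  @5  [1,0]  acc 0  |  →0  ↓0
— OS: 2×3; PE[1][0] trace:
  @0  [1,0]  acc 0  |  →0  ↓0
  @1  [1,0]  acc 12  |  →6  ↓2
  @2  [1,0]  acc 24  |  →2  ↓6
  @3  [1,0]  acc 38  |  →2  ↓7
  @4  [1,0]  acc 38  |  →0  ↓0
  @5  [1,0]  acc 38  |  →0  ↓0
— RS: 2×3; PE[1][0] trace:
  @0  [1,0]  acc 0  |  →0  ↓0
  @1  [1,0]  acc 12  |  →12  ↓2
  @2  [1,0]  acc 18  |  →18  ↓3
  @3  [1,0]  acc 18  |  →18  ↓3
  @4  [1,0]  acc 0  |  →0  ↓0
  @5  [1,0]  acc 0  |  →0  ↓0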